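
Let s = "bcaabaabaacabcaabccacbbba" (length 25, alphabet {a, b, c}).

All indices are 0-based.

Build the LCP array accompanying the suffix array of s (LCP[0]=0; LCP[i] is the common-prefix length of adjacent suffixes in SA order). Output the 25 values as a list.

rank→(start, suffix):
  0 → (24, 'a')
  1 → (2, 'aabaabaacabcaabccacbbba')
  2 → (5, 'aabaacabcaabccacbbba')
  3 → (14, 'aabccacbbba')
  4 → (8, 'aacabcaabccacbbba')
  5 → (3, 'abaabaacabcaabccacbbba')
  6 → (6, 'abaacabcaabccacbbba')
  7 → (11, 'abcaabccacbbba')
  8 → (15, 'abccacbbba')
  9 → (9, 'acabcaabccacbbba')
  10 → (19, 'acbbba')
  11 → (23, 'ba')
  12 → (4, 'baabaacabcaabccacbbba')
  13 → (7, 'baacabcaabccacbbba')
  14 → (22, 'bba')
  15 → (21, 'bbba')
  16 → (0, 'bcaabaabaacabcaabccacbbba')
  17 → (12, 'bcaabccacbbba')
  18 → (16, 'bccacbbba')
  19 → (1, 'caabaabaacabcaabccacbbba')
  20 → (13, 'caabccacbbba')
  21 → (10, 'cabcaabccacbbba')
  22 → (18, 'cacbbba')
  23 → (20, 'cbbba')
  24 → (17, 'ccacbbba')

SA = [24, 2, 5, 14, 8, 3, 6, 11, 15, 9, 19, 23, 4, 7, 22, 21, 0, 12, 16, 1, 13, 10, 18, 20, 17]
i: (SA[i-1],SA[i]) lcp shared
  1: (24,2) 1 'a'
  2: (2,5) 5 'aabaa'
  3: (5,14) 3 'aab'
  4: (14,8) 2 'aa'
  5: (8,3) 1 'a'
  6: (3,6) 4 'abaa'
  7: (6,11) 2 'ab'
  8: (11,15) 3 'abc'
  9: (15,9) 1 'a'
  10: (9,19) 2 'ac'
  11: (19,23) 0 ''
  12: (23,4) 2 'ba'
  13: (4,7) 3 'baa'
  14: (7,22) 1 'b'
  15: (22,21) 2 'bb'
  16: (21,0) 1 'b'
  17: (0,12) 5 'bcaab'
  18: (12,16) 2 'bc'
  19: (16,1) 0 ''
  20: (1,13) 4 'caab'
  21: (13,10) 2 'ca'
  22: (10,18) 2 'ca'
  23: (18,20) 1 'c'
  24: (20,17) 1 'c'

[0, 1, 5, 3, 2, 1, 4, 2, 3, 1, 2, 0, 2, 3, 1, 2, 1, 5, 2, 0, 4, 2, 2, 1, 1]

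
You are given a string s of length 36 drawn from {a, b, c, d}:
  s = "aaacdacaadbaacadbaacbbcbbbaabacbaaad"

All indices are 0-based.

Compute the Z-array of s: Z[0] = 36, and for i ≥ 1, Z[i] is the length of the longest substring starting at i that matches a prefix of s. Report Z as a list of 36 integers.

Z[0]=36
i=1: i≥r, start 0; Z[1]=2 grow→box=[1,3)
i=2: min(r-i=1, Z[1]=2)=1; Z[2]=1
i=3: i≥r, start 0; Z[3]=0
i=4: i≥r, start 0; Z[4]=0
i=5: i≥r, start 0; Z[5]=1 grow→box=[5,6)
i=6: i≥r, start 0; Z[6]=0
i=7: i≥r, start 0; Z[7]=2 grow→box=[7,9)
i=8: min(r-i=1, Z[1]=2)=1; Z[8]=1
i=9: i≥r, start 0; Z[9]=0
i=10: i≥r, start 0; Z[10]=0
i=11: i≥r, start 0; Z[11]=2 grow→box=[11,13)
i=12: min(r-i=1, Z[1]=2)=1; Z[12]=1
i=13: i≥r, start 0; Z[13]=0
i=14: i≥r, start 0; Z[14]=1 grow→box=[14,15)
i=15: i≥r, start 0; Z[15]=0
i=16: i≥r, start 0; Z[16]=0
i=17: i≥r, start 0; Z[17]=2 grow→box=[17,19)
i=18: min(r-i=1, Z[1]=2)=1; Z[18]=1
i=19: i≥r, start 0; Z[19]=0
i=20: i≥r, start 0; Z[20]=0
i=21: i≥r, start 0; Z[21]=0
i=22: i≥r, start 0; Z[22]=0
i=23: i≥r, start 0; Z[23]=0
i=24: i≥r, start 0; Z[24]=0
i=25: i≥r, start 0; Z[25]=0
i=26: i≥r, start 0; Z[26]=2 grow→box=[26,28)
i=27: min(r-i=1, Z[1]=2)=1; Z[27]=1
i=28: i≥r, start 0; Z[28]=0
i=29: i≥r, start 0; Z[29]=1 grow→box=[29,30)
i=30: i≥r, start 0; Z[30]=0
i=31: i≥r, start 0; Z[31]=0
i=32: i≥r, start 0; Z[32]=3 grow→box=[32,35)
i=33: min(r-i=2, Z[1]=2)=2; Z[33]=2
i=34: min(r-i=1, Z[2]=1)=1; Z[34]=1
i=35: i≥r, start 0; Z[35]=0

[36, 2, 1, 0, 0, 1, 0, 2, 1, 0, 0, 2, 1, 0, 1, 0, 0, 2, 1, 0, 0, 0, 0, 0, 0, 0, 2, 1, 0, 1, 0, 0, 3, 2, 1, 0]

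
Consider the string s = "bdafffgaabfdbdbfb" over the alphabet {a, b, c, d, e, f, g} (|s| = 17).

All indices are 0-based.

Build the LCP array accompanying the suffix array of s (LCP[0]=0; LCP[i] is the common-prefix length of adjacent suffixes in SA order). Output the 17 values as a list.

rank→(start, suffix):
  0 → (7, 'aabfdbdbfb')
  1 → (8, 'abfdbdbfb')
  2 → (2, 'afffgaabfdbdbfb')
  3 → (16, 'b')
  4 → (0, 'bdafffgaabfdbdbfb')
  5 → (12, 'bdbfb')
  6 → (14, 'bfb')
  7 → (9, 'bfdbdbfb')
  8 → (1, 'dafffgaabfdbdbfb')
  9 → (11, 'dbdbfb')
  10 → (13, 'dbfb')
  11 → (15, 'fb')
  12 → (10, 'fdbdbfb')
  13 → (3, 'fffgaabfdbdbfb')
  14 → (4, 'ffgaabfdbdbfb')
  15 → (5, 'fgaabfdbdbfb')
  16 → (6, 'gaabfdbdbfb')

SA = [7, 8, 2, 16, 0, 12, 14, 9, 1, 11, 13, 15, 10, 3, 4, 5, 6]
i: (SA[i-1],SA[i]) lcp shared
  1: (7,8) 1 'a'
  2: (8,2) 1 'a'
  3: (2,16) 0 ''
  4: (16,0) 1 'b'
  5: (0,12) 2 'bd'
  6: (12,14) 1 'b'
  7: (14,9) 2 'bf'
  8: (9,1) 0 ''
  9: (1,11) 1 'd'
  10: (11,13) 2 'db'
  11: (13,15) 0 ''
  12: (15,10) 1 'f'
  13: (10,3) 1 'f'
  14: (3,4) 2 'ff'
  15: (4,5) 1 'f'
  16: (5,6) 0 ''

[0, 1, 1, 0, 1, 2, 1, 2, 0, 1, 2, 0, 1, 1, 2, 1, 0]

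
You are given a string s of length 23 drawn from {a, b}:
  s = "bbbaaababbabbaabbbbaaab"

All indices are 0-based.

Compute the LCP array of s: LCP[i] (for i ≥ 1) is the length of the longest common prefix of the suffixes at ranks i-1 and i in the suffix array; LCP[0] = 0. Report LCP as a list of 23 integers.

[0, 4, 2, 3, 3, 1, 2, 2, 4, 3, 0, 1, 5, 3, 2, 5, 1, 6, 4, 3, 2, 7, 3]

rank→(start, suffix):
  0 → (19, 'aaab')
  1 → (3, 'aaababbabbaabbbbaaab')
  2 → (20, 'aab')
  3 → (4, 'aababbabbaabbbbaaab')
  4 → (13, 'aabbbbaaab')
  5 → (21, 'ab')
  6 → (5, 'ababbabbaabbbbaaab')
  7 → (10, 'abbaabbbbaaab')
  8 → (7, 'abbabbaabbbbaaab')
  9 → (14, 'abbbbaaab')
  10 → (22, 'b')
  11 → (18, 'baaab')
  12 → (2, 'baaababbabbaabbbbaaab')
  13 → (12, 'baabbbbaaab')
  14 → (9, 'babbaabbbbaaab')
  15 → (6, 'babbabbaabbbbaaab')
  16 → (17, 'bbaaab')
  17 → (1, 'bbaaababbabbaabbbbaaab')
  18 → (11, 'bbaabbbbaaab')
  19 → (8, 'bbabbaabbbbaaab')
  20 → (16, 'bbbaaab')
  21 → (0, 'bbbaaababbabbaabbbbaaab')
  22 → (15, 'bbbbaaab')

SA = [19, 3, 20, 4, 13, 21, 5, 10, 7, 14, 22, 18, 2, 12, 9, 6, 17, 1, 11, 8, 16, 0, 15]
rank  pair      lcp
   1  s[19:],s[3:]  4  'aaab'
   2  s[3:],s[20:]  2  'aa'
   3  s[20:],s[4:]  3  'aab'
   4  s[4:],s[13:]  3  'aab'
   5  s[13:],s[21:]  1  'a'
   6  s[21:],s[5:]  2  'ab'
   7  s[5:],s[10:]  2  'ab'
   8  s[10:],s[7:]  4  'abba'
   9  s[7:],s[14:]  3  'abb'
  10  s[14:],s[22:]  0  ''
  11  s[22:],s[18:]  1  'b'
  12  s[18:],s[2:]  5  'baaab'
  13  s[2:],s[12:]  3  'baa'
  14  s[12:],s[9:]  2  'ba'
  15  s[9:],s[6:]  5  'babba'
  16  s[6:],s[17:]  1  'b'
  17  s[17:],s[1:]  6  'bbaaab'
  18  s[1:],s[11:]  4  'bbaa'
  19  s[11:],s[8:]  3  'bba'
  20  s[8:],s[16:]  2  'bb'
  21  s[16:],s[0:]  7  'bbbaaab'
  22  s[0:],s[15:]  3  'bbb'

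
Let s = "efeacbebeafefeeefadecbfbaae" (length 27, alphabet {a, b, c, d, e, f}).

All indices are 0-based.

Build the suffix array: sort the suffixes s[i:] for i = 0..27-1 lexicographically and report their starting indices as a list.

rank→(start, suffix):
  0 → (24, 'aae')
  1 → (3, 'acbebeafefeeefadecbfbaae')
  2 → (17, 'adecbfbaae')
  3 → (25, 'ae')
  4 → (9, 'afefeeefadecbfbaae')
  5 → (23, 'baae')
  6 → (7, 'beafefeeefadecbfbaae')
  7 → (5, 'bebeafefeeefadecbfbaae')
  8 → (21, 'bfbaae')
  9 → (4, 'cbebeafefeeefadecbfbaae')
  10 → (20, 'cbfbaae')
  11 → (18, 'decbfbaae')
  12 → (26, 'e')
  13 → (2, 'eacbebeafefeeefadecbfbaae')
  14 → (8, 'eafefeeefadecbfbaae')
  15 → (6, 'ebeafefeeefadecbfbaae')
  16 → (19, 'ecbfbaae')
  17 → (13, 'eeefadecbfbaae')
  18 → (14, 'eefadecbfbaae')
  19 → (15, 'efadecbfbaae')
  20 → (0, 'efeacbebeafefeeefadecbfbaae')
  21 → (11, 'efeeefadecbfbaae')
  22 → (16, 'fadecbfbaae')
  23 → (22, 'fbaae')
  24 → (1, 'feacbebeafefeeefadecbfbaae')
  25 → (12, 'feeefadecbfbaae')
  26 → (10, 'fefeeefadecbfbaae')

[24, 3, 17, 25, 9, 23, 7, 5, 21, 4, 20, 18, 26, 2, 8, 6, 19, 13, 14, 15, 0, 11, 16, 22, 1, 12, 10]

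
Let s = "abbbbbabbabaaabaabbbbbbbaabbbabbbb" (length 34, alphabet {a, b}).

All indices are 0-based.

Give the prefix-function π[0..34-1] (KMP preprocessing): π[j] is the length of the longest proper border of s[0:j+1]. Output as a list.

[0, 0, 0, 0, 0, 0, 1, 2, 3, 1, 2, 1, 1, 1, 2, 1, 1, 2, 3, 4, 5, 6, 0, 0, 1, 1, 2, 3, 4, 1, 2, 3, 4, 5]

π[0] = 0
j=1 s[j]='b': π[1]=0 (border '')
j=2 s[j]='b': π[2]=0 (border '')
j=3 s[j]='b': π[3]=0 (border '')
j=4 s[j]='b': π[4]=0 (border '')
j=5 s[j]='b': π[5]=0 (border '')
j=6 s[j]='a': π[6]=1 (border 'a')
j=7 s[j]='b': π[7]=2 (border 'ab')
j=8 s[j]='b': π[8]=3 (border 'abb')
j=9 s[j]='a': k: 3→0; π[9]=1 (border 'a')
j=10 s[j]='b': π[10]=2 (border 'ab')
j=11 s[j]='a': k: 2→0; π[11]=1 (border 'a')
j=12 s[j]='a': k: 1→0; π[12]=1 (border 'a')
j=13 s[j]='a': k: 1→0; π[13]=1 (border 'a')
j=14 s[j]='b': π[14]=2 (border 'ab')
j=15 s[j]='a': k: 2→0; π[15]=1 (border 'a')
j=16 s[j]='a': k: 1→0; π[16]=1 (border 'a')
j=17 s[j]='b': π[17]=2 (border 'ab')
j=18 s[j]='b': π[18]=3 (border 'abb')
j=19 s[j]='b': π[19]=4 (border 'abbb')
j=20 s[j]='b': π[20]=5 (border 'abbbb')
j=21 s[j]='b': π[21]=6 (border 'abbbbb')
j=22 s[j]='b': k: 6→0; π[22]=0 (border '')
j=23 s[j]='b': π[23]=0 (border '')
j=24 s[j]='a': π[24]=1 (border 'a')
j=25 s[j]='a': k: 1→0; π[25]=1 (border 'a')
j=26 s[j]='b': π[26]=2 (border 'ab')
j=27 s[j]='b': π[27]=3 (border 'abb')
j=28 s[j]='b': π[28]=4 (border 'abbb')
j=29 s[j]='a': k: 4→0; π[29]=1 (border 'a')
j=30 s[j]='b': π[30]=2 (border 'ab')
j=31 s[j]='b': π[31]=3 (border 'abb')
j=32 s[j]='b': π[32]=4 (border 'abbb')
j=33 s[j]='b': π[33]=5 (border 'abbbb')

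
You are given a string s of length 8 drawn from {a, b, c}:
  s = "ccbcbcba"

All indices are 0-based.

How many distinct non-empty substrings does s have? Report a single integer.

25

rank | idx | suffix
   0 |   7 | a
   1 |   6 | ba
   2 |   4 | bcba
   3 |   2 | bcbcba
   4 |   5 | cba
   5 |   3 | cbcba
   6 |   1 | cbcbcba
   7 |   0 | ccbcbcba

SA = [7, 6, 4, 2, 5, 3, 1, 0]
[i] adj suffixes → lcp
  [1] 7/6 → 0 ('')
  [2] 6/4 → 1 ('b')
  [3] 4/2 → 3 ('bcb')
  [4] 2/5 → 0 ('')
  [5] 5/3 → 2 ('cb')
  [6] 3/1 → 4 ('cbcb')
  [7] 1/0 → 1 ('c')

n(n+1)/2 = 8·9/2 = 36
Σ LCP = 0 + 0 + 1 + 3 + 0 + 2 + 4 + 1 = 11
distinct = 36 − 11 = 25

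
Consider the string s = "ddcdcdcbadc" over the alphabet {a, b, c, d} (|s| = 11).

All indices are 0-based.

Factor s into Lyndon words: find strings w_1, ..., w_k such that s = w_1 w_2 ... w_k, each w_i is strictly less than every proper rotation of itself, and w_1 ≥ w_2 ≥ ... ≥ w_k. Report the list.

["d", "d", "cd", "cd", "c", "b", "adc"]

emit factor 1: 'd' (i=0, period=1)
emit factor 2: 'd' (i=1, period=1)
emit factor 3: 'cd' (i=2, period=2)
emit factor 4: 'cd' (i=4, period=2)
emit factor 5: 'c' (i=6, period=1)
emit factor 6: 'b' (i=7, period=1)
emit factor 7: 'adc' (i=8, period=3)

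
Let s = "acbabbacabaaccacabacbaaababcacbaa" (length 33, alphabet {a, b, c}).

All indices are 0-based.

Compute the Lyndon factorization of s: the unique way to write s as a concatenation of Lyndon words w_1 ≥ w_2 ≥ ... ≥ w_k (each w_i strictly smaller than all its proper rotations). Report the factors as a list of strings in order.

["acb", "abbac", "ab", "aaccacabacb", "aaababcacb", "a", "a"]

emit factor 1: 'acb' (i=0, period=3)
emit factor 2: 'abbac' (i=3, period=5)
emit factor 3: 'ab' (i=8, period=2)
emit factor 4: 'aaccacabacb' (i=10, period=11)
emit factor 5: 'aaababcacb' (i=21, period=10)
emit factor 6: 'a' (i=31, period=1)
emit factor 7: 'a' (i=32, period=1)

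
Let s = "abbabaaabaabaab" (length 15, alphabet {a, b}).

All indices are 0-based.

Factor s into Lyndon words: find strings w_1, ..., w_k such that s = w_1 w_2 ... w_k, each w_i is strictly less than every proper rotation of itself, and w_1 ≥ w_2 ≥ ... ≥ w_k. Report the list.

["abb", "ab", "aaabaabaab"]

emit factor 1: 'abb' (i=0, period=3)
emit factor 2: 'ab' (i=3, period=2)
emit factor 3: 'aaabaabaab' (i=5, period=10)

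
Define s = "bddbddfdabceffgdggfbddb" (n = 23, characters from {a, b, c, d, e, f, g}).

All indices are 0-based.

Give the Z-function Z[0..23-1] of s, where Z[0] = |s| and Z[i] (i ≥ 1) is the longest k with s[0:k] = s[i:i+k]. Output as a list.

[23, 0, 0, 3, 0, 0, 0, 0, 0, 1, 0, 0, 0, 0, 0, 0, 0, 0, 0, 4, 0, 0, 1]

Z[0]=23
i=1: fresh scan; Z[1]=0
i=2: fresh scan; Z[2]=0
i=3: fresh scan; Z[3]=3 extend→box=[3,6)
i=4: min(r-i=2, Z[1]=0)=0; Z[4]=0
i=5: min(r-i=1, Z[2]=0)=0; Z[5]=0
i=6: fresh scan; Z[6]=0
i=7: fresh scan; Z[7]=0
i=8: fresh scan; Z[8]=0
i=9: fresh scan; Z[9]=1 extend→box=[9,10)
i=10: fresh scan; Z[10]=0
i=11: fresh scan; Z[11]=0
i=12: fresh scan; Z[12]=0
i=13: fresh scan; Z[13]=0
i=14: fresh scan; Z[14]=0
i=15: fresh scan; Z[15]=0
i=16: fresh scan; Z[16]=0
i=17: fresh scan; Z[17]=0
i=18: fresh scan; Z[18]=0
i=19: fresh scan; Z[19]=4 extend→box=[19,23)
i=20: min(r-i=3, Z[1]=0)=0; Z[20]=0
i=21: min(r-i=2, Z[2]=0)=0; Z[21]=0
i=22: min(r-i=1, Z[3]=3)=1; Z[22]=1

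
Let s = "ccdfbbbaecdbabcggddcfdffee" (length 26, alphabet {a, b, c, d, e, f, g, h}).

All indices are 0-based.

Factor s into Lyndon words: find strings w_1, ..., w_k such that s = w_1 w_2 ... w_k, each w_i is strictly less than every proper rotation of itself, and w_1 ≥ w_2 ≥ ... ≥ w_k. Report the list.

["ccdf", "b", "b", "b", "aecdb", "abcggddcfdffee"]

emit factor 1: 'ccdf' (i=0, period=4)
emit factor 2: 'b' (i=4, period=1)
emit factor 3: 'b' (i=5, period=1)
emit factor 4: 'b' (i=6, period=1)
emit factor 5: 'aecdb' (i=7, period=5)
emit factor 6: 'abcggddcfdffee' (i=12, period=14)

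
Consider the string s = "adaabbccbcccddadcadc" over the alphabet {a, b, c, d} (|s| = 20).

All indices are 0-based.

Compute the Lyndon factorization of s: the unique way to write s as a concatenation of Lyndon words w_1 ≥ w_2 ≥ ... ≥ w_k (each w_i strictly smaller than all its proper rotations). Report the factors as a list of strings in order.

emit factor 1: 'ad' (i=0, period=2)
emit factor 2: 'aabbccbcccddadcadc' (i=2, period=18)

["ad", "aabbccbcccddadcadc"]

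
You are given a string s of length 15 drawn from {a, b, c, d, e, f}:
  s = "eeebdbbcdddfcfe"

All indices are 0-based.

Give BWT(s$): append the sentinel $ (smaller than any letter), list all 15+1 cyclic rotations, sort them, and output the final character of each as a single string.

rank  rotation          last
    0  $eeebdbbcdddfcfe  e
    1  bbcdddfcfe$eeebd  d
    2  bcdddfcfe$eeebdb  b
    3  bdbbcdddfcfe$eee  e
    4  cdddfcfe$eeebdbb  b
    5  cfe$eeebdbbcdddf  f
    6  dbbcdddfcfe$eeeb  b
    7  dddfcfe$eeebdbbc  c
    8  ddfcfe$eeebdbbcd  d
    9  dfcfe$eeebdbbcdd  d
   10  e$eeebdbbcdddfcf  f
   11  ebdbbcdddfcfe$ee  e
   12  eebdbbcdddfcfe$e  e
   13  eeebdbbcdddfcfe$  $
   14  fcfe$eeebdbbcddd  d
   15  fe$eeebdbbcdddfc  c

edbebfbcddfee$dc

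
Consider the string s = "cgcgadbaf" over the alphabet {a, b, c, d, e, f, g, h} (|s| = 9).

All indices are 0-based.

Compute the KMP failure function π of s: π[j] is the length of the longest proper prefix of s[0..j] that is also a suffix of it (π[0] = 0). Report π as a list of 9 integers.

π[0] = 0
j=1 s[j]='g': π[1]=0 (border '')
j=2 s[j]='c': π[2]=1 (border 'c')
j=3 s[j]='g': π[3]=2 (border 'cg')
j=4 s[j]='a': k: 2→0; π[4]=0 (border '')
j=5 s[j]='d': π[5]=0 (border '')
j=6 s[j]='b': π[6]=0 (border '')
j=7 s[j]='a': π[7]=0 (border '')
j=8 s[j]='f': π[8]=0 (border '')

[0, 0, 1, 2, 0, 0, 0, 0, 0]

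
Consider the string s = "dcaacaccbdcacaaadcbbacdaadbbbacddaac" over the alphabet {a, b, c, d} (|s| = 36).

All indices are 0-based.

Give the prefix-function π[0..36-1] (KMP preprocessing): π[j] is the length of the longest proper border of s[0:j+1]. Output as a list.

[0, 0, 0, 0, 0, 0, 0, 0, 0, 1, 2, 3, 0, 0, 0, 0, 1, 2, 0, 0, 0, 0, 1, 0, 0, 1, 0, 0, 0, 0, 0, 1, 1, 0, 0, 0]

π[0] = 0
j=1 s[j]='c': π[1]=0 (border '')
j=2 s[j]='a': π[2]=0 (border '')
j=3 s[j]='a': π[3]=0 (border '')
j=4 s[j]='c': π[4]=0 (border '')
j=5 s[j]='a': π[5]=0 (border '')
j=6 s[j]='c': π[6]=0 (border '')
j=7 s[j]='c': π[7]=0 (border '')
j=8 s[j]='b': π[8]=0 (border '')
j=9 s[j]='d': π[9]=1 (border 'd')
j=10 s[j]='c': π[10]=2 (border 'dc')
j=11 s[j]='a': π[11]=3 (border 'dca')
j=12 s[j]='c': k: 3→0; π[12]=0 (border '')
j=13 s[j]='a': π[13]=0 (border '')
j=14 s[j]='a': π[14]=0 (border '')
j=15 s[j]='a': π[15]=0 (border '')
j=16 s[j]='d': π[16]=1 (border 'd')
j=17 s[j]='c': π[17]=2 (border 'dc')
j=18 s[j]='b': k: 2→0; π[18]=0 (border '')
j=19 s[j]='b': π[19]=0 (border '')
j=20 s[j]='a': π[20]=0 (border '')
j=21 s[j]='c': π[21]=0 (border '')
j=22 s[j]='d': π[22]=1 (border 'd')
j=23 s[j]='a': k: 1→0; π[23]=0 (border '')
j=24 s[j]='a': π[24]=0 (border '')
j=25 s[j]='d': π[25]=1 (border 'd')
j=26 s[j]='b': k: 1→0; π[26]=0 (border '')
j=27 s[j]='b': π[27]=0 (border '')
j=28 s[j]='b': π[28]=0 (border '')
j=29 s[j]='a': π[29]=0 (border '')
j=30 s[j]='c': π[30]=0 (border '')
j=31 s[j]='d': π[31]=1 (border 'd')
j=32 s[j]='d': k: 1→0; π[32]=1 (border 'd')
j=33 s[j]='a': k: 1→0; π[33]=0 (border '')
j=34 s[j]='a': π[34]=0 (border '')
j=35 s[j]='c': π[35]=0 (border '')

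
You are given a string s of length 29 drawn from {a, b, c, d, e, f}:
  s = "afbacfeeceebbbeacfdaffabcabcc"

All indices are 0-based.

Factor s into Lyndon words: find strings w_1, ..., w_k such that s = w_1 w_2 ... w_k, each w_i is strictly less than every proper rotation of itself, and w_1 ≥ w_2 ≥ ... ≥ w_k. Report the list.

["afb", "acfeeceebbbe", "acfdaff", "abcabcc"]

emit factor 1: 'afb' (i=0, period=3)
emit factor 2: 'acfeeceebbbe' (i=3, period=12)
emit factor 3: 'acfdaff' (i=15, period=7)
emit factor 4: 'abcabcc' (i=22, period=7)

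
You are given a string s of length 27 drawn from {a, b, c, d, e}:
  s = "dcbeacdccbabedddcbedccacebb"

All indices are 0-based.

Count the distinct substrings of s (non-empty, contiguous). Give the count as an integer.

rank→(start, suffix):
  0 → (10, 'abedddcbedccacebb')
  1 → (4, 'acdccbabedddcbedccacebb')
  2 → (22, 'acebb')
  3 → (26, 'b')
  4 → (9, 'babedddcbedccacebb')
  5 → (25, 'bb')
  6 → (2, 'beacdccbabedddcbedccacebb')
  7 → (17, 'bedccacebb')
  8 → (11, 'bedddcbedccacebb')
  9 → (21, 'cacebb')
  10 → (8, 'cbabedddcbedccacebb')
  11 → (1, 'cbeacdccbabedddcbedccacebb')
  12 → (16, 'cbedccacebb')
  13 → (20, 'ccacebb')
  14 → (7, 'ccbabedddcbedccacebb')
  15 → (5, 'cdccbabedddcbedccacebb')
  16 → (23, 'cebb')
  17 → (0, 'dcbeacdccbabedddcbedccacebb')
  18 → (15, 'dcbedccacebb')
  19 → (19, 'dccacebb')
  20 → (6, 'dccbabedddcbedccacebb')
  21 → (14, 'ddcbedccacebb')
  22 → (13, 'dddcbedccacebb')
  23 → (3, 'eacdccbabedddcbedccacebb')
  24 → (24, 'ebb')
  25 → (18, 'edccacebb')
  26 → (12, 'edddcbedccacebb')

SA = [10, 4, 22, 26, 9, 25, 2, 17, 11, 21, 8, 1, 16, 20, 7, 5, 23, 0, 15, 19, 6, 14, 13, 3, 24, 18, 12]
i: (SA[i-1],SA[i]) lcp shared
  1: (10,4) 1 'a'
  2: (4,22) 2 'ac'
  3: (22,26) 0 ''
  4: (26,9) 1 'b'
  5: (9,25) 1 'b'
  6: (25,2) 1 'b'
  7: (2,17) 2 'be'
  8: (17,11) 3 'bed'
  9: (11,21) 0 ''
  10: (21,8) 1 'c'
  11: (8,1) 2 'cb'
  12: (1,16) 3 'cbe'
  13: (16,20) 1 'c'
  14: (20,7) 2 'cc'
  15: (7,5) 1 'c'
  16: (5,23) 1 'c'
  17: (23,0) 0 ''
  18: (0,15) 4 'dcbe'
  19: (15,19) 2 'dc'
  20: (19,6) 3 'dcc'
  21: (6,14) 1 'd'
  22: (14,13) 2 'dd'
  23: (13,3) 0 ''
  24: (3,24) 1 'e'
  25: (24,18) 1 'e'
  26: (18,12) 2 'ed'

n(n+1)/2 = 27·28/2 = 378
Σ LCP = 0 + 1 + 2 + 0 + 1 + 1 + 1 + 2 + 3 + 0 + 1 + 2 + 3 + 1 + 2 + 1 + 1 + 0 + 4 + 2 + 3 + 1 + 2 + 0 + 1 + 1 + 2 = 38
distinct = 378 − 38 = 340

340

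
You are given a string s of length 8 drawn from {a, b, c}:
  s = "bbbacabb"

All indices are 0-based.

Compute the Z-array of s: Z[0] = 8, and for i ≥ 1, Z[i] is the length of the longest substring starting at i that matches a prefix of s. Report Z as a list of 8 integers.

Z[0]=8
i=1: fresh scan; Z[1]=2 scan→box=[1,3)
i=2: min(r-i=1, Z[1]=2)=1; Z[2]=1
i=3: fresh scan; Z[3]=0
i=4: fresh scan; Z[4]=0
i=5: fresh scan; Z[5]=0
i=6: fresh scan; Z[6]=2 scan→box=[6,8)
i=7: min(r-i=1, Z[1]=2)=1; Z[7]=1

[8, 2, 1, 0, 0, 0, 2, 1]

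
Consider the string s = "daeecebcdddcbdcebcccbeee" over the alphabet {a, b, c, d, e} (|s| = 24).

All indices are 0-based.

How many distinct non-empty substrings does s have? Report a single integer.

rank | idx | suffix
   0 |   1 | aeecebcdddcbdcebcccbeee
   1 |  16 | bcccbeee
   2 |   6 | bcdddcbdcebcccbeee
   3 |  12 | bdcebcccbeee
   4 |  20 | beee
   5 |  11 | cbdcebcccbeee
   6 |  19 | cbeee
   7 |  18 | ccbeee
   8 |  17 | cccbeee
   9 |   7 | cdddcbdcebcccbeee
  10 |  14 | cebcccbeee
  11 |   4 | cebcdddcbdcebcccbeee
  12 |   0 | daeecebcdddcbdcebcccbeee
  13 |  10 | dcbdcebcccbeee
  14 |  13 | dcebcccbeee
  15 |   9 | ddcbdcebcccbeee
  16 |   8 | dddcbdcebcccbeee
  17 |  23 | e
  18 |  15 | ebcccbeee
  19 |   5 | ebcdddcbdcebcccbeee
  20 |   3 | ecebcdddcbdcebcccbeee
  21 |  22 | ee
  22 |   2 | eecebcdddcbdcebcccbeee
  23 |  21 | eee

SA = [1, 16, 6, 12, 20, 11, 19, 18, 17, 7, 14, 4, 0, 10, 13, 9, 8, 23, 15, 5, 3, 22, 2, 21]
rank  pair      lcp
   1  s[1:],s[16:]  0  ''
   2  s[16:],s[6:]  2  'bc'
   3  s[6:],s[12:]  1  'b'
   4  s[12:],s[20:]  1  'b'
   5  s[20:],s[11:]  0  ''
   6  s[11:],s[19:]  2  'cb'
   7  s[19:],s[18:]  1  'c'
   8  s[18:],s[17:]  2  'cc'
   9  s[17:],s[7:]  1  'c'
  10  s[7:],s[14:]  1  'c'
  11  s[14:],s[4:]  4  'cebc'
  12  s[4:],s[0:]  0  ''
  13  s[0:],s[10:]  1  'd'
  14  s[10:],s[13:]  2  'dc'
  15  s[13:],s[9:]  1  'd'
  16  s[9:],s[8:]  2  'dd'
  17  s[8:],s[23:]  0  ''
  18  s[23:],s[15:]  1  'e'
  19  s[15:],s[5:]  3  'ebc'
  20  s[5:],s[3:]  1  'e'
  21  s[3:],s[22:]  1  'e'
  22  s[22:],s[2:]  2  'ee'
  23  s[2:],s[21:]  2  'ee'

n(n+1)/2 = 24·25/2 = 300
Σ LCP = 0 + 0 + 2 + 1 + 1 + 0 + 2 + 1 + 2 + 1 + 1 + 4 + 0 + 1 + 2 + 1 + 2 + 0 + 1 + 3 + 1 + 1 + 2 + 2 = 31
distinct = 300 − 31 = 269

269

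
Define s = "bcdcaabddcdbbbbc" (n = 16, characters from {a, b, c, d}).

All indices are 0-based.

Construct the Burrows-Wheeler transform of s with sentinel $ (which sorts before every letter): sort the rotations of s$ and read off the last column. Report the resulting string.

rank  rotation           last
    0  $bcdcaabddcdbbbbc  c
    1  aabddcdbbbbc$bcdc  c
    2  abddcdbbbbc$bcdca  a
    3  bbbbc$bcdcaabddcd  d
    4  bbbc$bcdcaabddcdb  b
    5  bbc$bcdcaabddcdbb  b
    6  bc$bcdcaabddcdbbb  b
    7  bcdcaabddcdbbbbc$  $
    8  bddcdbbbbc$bcdcaa  a
    9  c$bcdcaabddcdbbbb  b
   10  caabddcdbbbbc$bcd  d
   11  cdbbbbc$bcdcaabdd  d
   12  cdcaabddcdbbbbc$b  b
   13  dbbbbc$bcdcaabddc  c
   14  dcaabddcdbbbbc$bc  c
   15  dcdbbbbc$bcdcaabd  d
   16  ddcdbbbbc$bcdcaab  b

ccadbbb$abddbccdb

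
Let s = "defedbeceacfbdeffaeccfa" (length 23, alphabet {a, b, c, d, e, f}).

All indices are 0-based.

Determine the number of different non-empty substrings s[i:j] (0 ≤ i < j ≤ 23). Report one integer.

253

sorted suffixes:
  #0 SA[0]=22  'a'
  #1 SA[1]=9  'acfbdeffaeccfa'
  #2 SA[2]=17  'aeccfa'
  #3 SA[3]=12  'bdeffaeccfa'
  #4 SA[4]=5  'beceacfbdeffaeccfa'
  #5 SA[5]=19  'ccfa'
  #6 SA[6]=7  'ceacfbdeffaeccfa'
  #7 SA[7]=20  'cfa'
  #8 SA[8]=10  'cfbdeffaeccfa'
  #9 SA[9]=4  'dbeceacfbdeffaeccfa'
  #10 SA[10]=0  'defedbeceacfbdeffaeccfa'
  #11 SA[11]=13  'deffaeccfa'
  #12 SA[12]=8  'eacfbdeffaeccfa'
  #13 SA[13]=18  'eccfa'
  #14 SA[14]=6  'eceacfbdeffaeccfa'
  #15 SA[15]=3  'edbeceacfbdeffaeccfa'
  #16 SA[16]=1  'efedbeceacfbdeffaeccfa'
  #17 SA[17]=14  'effaeccfa'
  #18 SA[18]=21  'fa'
  #19 SA[19]=16  'faeccfa'
  #20 SA[20]=11  'fbdeffaeccfa'
  #21 SA[21]=2  'fedbeceacfbdeffaeccfa'
  #22 SA[22]=15  'ffaeccfa'

SA = [22, 9, 17, 12, 5, 19, 7, 20, 10, 4, 0, 13, 8, 18, 6, 3, 1, 14, 21, 16, 11, 2, 15]
rank  pair      lcp
   1  s[22:],s[9:]  1  'a'
   2  s[9:],s[17:]  1  'a'
   3  s[17:],s[12:]  0  ''
   4  s[12:],s[5:]  1  'b'
   5  s[5:],s[19:]  0  ''
   6  s[19:],s[7:]  1  'c'
   7  s[7:],s[20:]  1  'c'
   8  s[20:],s[10:]  2  'cf'
   9  s[10:],s[4:]  0  ''
  10  s[4:],s[0:]  1  'd'
  11  s[0:],s[13:]  3  'def'
  12  s[13:],s[8:]  0  ''
  13  s[8:],s[18:]  1  'e'
  14  s[18:],s[6:]  2  'ec'
  15  s[6:],s[3:]  1  'e'
  16  s[3:],s[1:]  1  'e'
  17  s[1:],s[14:]  2  'ef'
  18  s[14:],s[21:]  0  ''
  19  s[21:],s[16:]  2  'fa'
  20  s[16:],s[11:]  1  'f'
  21  s[11:],s[2:]  1  'f'
  22  s[2:],s[15:]  1  'f'

n(n+1)/2 = 23·24/2 = 276
Σ LCP = 0 + 1 + 1 + 0 + 1 + 0 + 1 + 1 + 2 + 0 + 1 + 3 + 0 + 1 + 2 + 1 + 1 + 2 + 0 + 2 + 1 + 1 + 1 = 23
distinct = 276 − 23 = 253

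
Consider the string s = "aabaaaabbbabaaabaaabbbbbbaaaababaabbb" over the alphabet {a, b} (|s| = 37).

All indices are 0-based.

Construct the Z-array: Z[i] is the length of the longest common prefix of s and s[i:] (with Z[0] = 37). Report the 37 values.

[37, 1, 0, 2, 2, 3, 1, 0, 0, 0, 1, 0, 2, 6, 1, 0, 2, 3, 1, 0, 0, 0, 0, 0, 0, 2, 2, 4, 1, 0, 1, 0, 3, 1, 0, 0, 0]

Z[0]=37
i=1: i≥r, start 0; Z[1]=1 extend→box=[1,2)
i=2: i≥r, start 0; Z[2]=0
i=3: i≥r, start 0; Z[3]=2 extend→box=[3,5)
i=4: min(r-i=1, Z[1]=1)=1; Z[4]=2 extend→box=[4,6)
i=5: min(r-i=1, Z[1]=1)=1; Z[5]=3 extend→box=[5,8)
i=6: min(r-i=2, Z[1]=1)=1; Z[6]=1
i=7: min(r-i=1, Z[2]=0)=0; Z[7]=0
i=8: i≥r, start 0; Z[8]=0
i=9: i≥r, start 0; Z[9]=0
i=10: i≥r, start 0; Z[10]=1 extend→box=[10,11)
i=11: i≥r, start 0; Z[11]=0
i=12: i≥r, start 0; Z[12]=2 extend→box=[12,14)
i=13: min(r-i=1, Z[1]=1)=1; Z[13]=6 extend→box=[13,19)
i=14: min(r-i=5, Z[1]=1)=1; Z[14]=1
i=15: min(r-i=4, Z[2]=0)=0; Z[15]=0
i=16: min(r-i=3, Z[3]=2)=2; Z[16]=2
i=17: min(r-i=2, Z[4]=2)=2; Z[17]=3 extend→box=[17,20)
i=18: min(r-i=2, Z[1]=1)=1; Z[18]=1
i=19: min(r-i=1, Z[2]=0)=0; Z[19]=0
i=20: i≥r, start 0; Z[20]=0
i=21: i≥r, start 0; Z[21]=0
i=22: i≥r, start 0; Z[22]=0
i=23: i≥r, start 0; Z[23]=0
i=24: i≥r, start 0; Z[24]=0
i=25: i≥r, start 0; Z[25]=2 extend→box=[25,27)
i=26: min(r-i=1, Z[1]=1)=1; Z[26]=2 extend→box=[26,28)
i=27: min(r-i=1, Z[1]=1)=1; Z[27]=4 extend→box=[27,31)
i=28: min(r-i=3, Z[1]=1)=1; Z[28]=1
i=29: min(r-i=2, Z[2]=0)=0; Z[29]=0
i=30: min(r-i=1, Z[3]=2)=1; Z[30]=1
i=31: i≥r, start 0; Z[31]=0
i=32: i≥r, start 0; Z[32]=3 extend→box=[32,35)
i=33: min(r-i=2, Z[1]=1)=1; Z[33]=1
i=34: min(r-i=1, Z[2]=0)=0; Z[34]=0
i=35: i≥r, start 0; Z[35]=0
i=36: i≥r, start 0; Z[36]=0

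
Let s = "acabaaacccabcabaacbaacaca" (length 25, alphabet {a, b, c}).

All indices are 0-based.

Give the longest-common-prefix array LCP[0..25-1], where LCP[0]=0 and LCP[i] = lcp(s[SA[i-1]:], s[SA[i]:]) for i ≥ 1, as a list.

rank→(start, suffix):
  0 → (24, 'a')
  1 → (4, 'aaacccabcabaacbaacaca')
  2 → (19, 'aacaca')
  3 → (15, 'aacbaacaca')
  4 → (5, 'aacccabcabaacbaacaca')
  5 → (2, 'abaaacccabcabaacbaacaca')
  6 → (13, 'abaacbaacaca')
  7 → (10, 'abcabaacbaacaca')
  8 → (22, 'aca')
  9 → (0, 'acabaaacccabcabaacbaacaca')
  10 → (20, 'acaca')
  11 → (16, 'acbaacaca')
  12 → (6, 'acccabcabaacbaacaca')
  13 → (3, 'baaacccabcabaacbaacaca')
  14 → (18, 'baacaca')
  15 → (14, 'baacbaacaca')
  16 → (11, 'bcabaacbaacaca')
  17 → (23, 'ca')
  18 → (1, 'cabaaacccabcabaacbaacaca')
  19 → (12, 'cabaacbaacaca')
  20 → (9, 'cabcabaacbaacaca')
  21 → (21, 'caca')
  22 → (17, 'cbaacaca')
  23 → (8, 'ccabcabaacbaacaca')
  24 → (7, 'cccabcabaacbaacaca')

SA = [24, 4, 19, 15, 5, 2, 13, 10, 22, 0, 20, 16, 6, 3, 18, 14, 11, 23, 1, 12, 9, 21, 17, 8, 7]
rank  pair      lcp
   1  s[24:],s[4:]  1  'a'
   2  s[4:],s[19:]  2  'aa'
   3  s[19:],s[15:]  3  'aac'
   4  s[15:],s[5:]  3  'aac'
   5  s[5:],s[2:]  1  'a'
   6  s[2:],s[13:]  4  'abaa'
   7  s[13:],s[10:]  2  'ab'
   8  s[10:],s[22:]  1  'a'
   9  s[22:],s[0:]  3  'aca'
  10  s[0:],s[20:]  3  'aca'
  11  s[20:],s[16:]  2  'ac'
  12  s[16:],s[6:]  2  'ac'
  13  s[6:],s[3:]  0  ''
  14  s[3:],s[18:]  3  'baa'
  15  s[18:],s[14:]  4  'baac'
  16  s[14:],s[11:]  1  'b'
  17  s[11:],s[23:]  0  ''
  18  s[23:],s[1:]  2  'ca'
  19  s[1:],s[12:]  5  'cabaa'
  20  s[12:],s[9:]  3  'cab'
  21  s[9:],s[21:]  2  'ca'
  22  s[21:],s[17:]  1  'c'
  23  s[17:],s[8:]  1  'c'
  24  s[8:],s[7:]  2  'cc'

[0, 1, 2, 3, 3, 1, 4, 2, 1, 3, 3, 2, 2, 0, 3, 4, 1, 0, 2, 5, 3, 2, 1, 1, 2]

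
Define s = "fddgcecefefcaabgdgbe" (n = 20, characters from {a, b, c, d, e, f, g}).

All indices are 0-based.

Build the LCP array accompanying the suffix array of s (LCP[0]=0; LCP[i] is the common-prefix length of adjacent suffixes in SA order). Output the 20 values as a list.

rank→(start, suffix):
  0 → (12, 'aabgdgbe')
  1 → (13, 'abgdgbe')
  2 → (18, 'be')
  3 → (14, 'bgdgbe')
  4 → (11, 'caabgdgbe')
  5 → (4, 'cecefefcaabgdgbe')
  6 → (6, 'cefefcaabgdgbe')
  7 → (1, 'ddgcecefefcaabgdgbe')
  8 → (16, 'dgbe')
  9 → (2, 'dgcecefefcaabgdgbe')
  10 → (19, 'e')
  11 → (5, 'ecefefcaabgdgbe')
  12 → (9, 'efcaabgdgbe')
  13 → (7, 'efefcaabgdgbe')
  14 → (10, 'fcaabgdgbe')
  15 → (0, 'fddgcecefefcaabgdgbe')
  16 → (8, 'fefcaabgdgbe')
  17 → (17, 'gbe')
  18 → (3, 'gcecefefcaabgdgbe')
  19 → (15, 'gdgbe')

SA = [12, 13, 18, 14, 11, 4, 6, 1, 16, 2, 19, 5, 9, 7, 10, 0, 8, 17, 3, 15]
i: (SA[i-1],SA[i]) lcp shared
  1: (12,13) 1 'a'
  2: (13,18) 0 ''
  3: (18,14) 1 'b'
  4: (14,11) 0 ''
  5: (11,4) 1 'c'
  6: (4,6) 2 'ce'
  7: (6,1) 0 ''
  8: (1,16) 1 'd'
  9: (16,2) 2 'dg'
  10: (2,19) 0 ''
  11: (19,5) 1 'e'
  12: (5,9) 1 'e'
  13: (9,7) 2 'ef'
  14: (7,10) 0 ''
  15: (10,0) 1 'f'
  16: (0,8) 1 'f'
  17: (8,17) 0 ''
  18: (17,3) 1 'g'
  19: (3,15) 1 'g'

[0, 1, 0, 1, 0, 1, 2, 0, 1, 2, 0, 1, 1, 2, 0, 1, 1, 0, 1, 1]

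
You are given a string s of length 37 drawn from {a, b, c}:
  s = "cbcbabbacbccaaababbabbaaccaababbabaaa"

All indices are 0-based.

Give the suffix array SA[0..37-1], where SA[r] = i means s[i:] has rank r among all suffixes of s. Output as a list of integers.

rank | idx | suffix
   0 |  36 | a
   1 |  35 | aa
   2 |  34 | aaa
   3 |  12 | aaababbabbaaccaababbabaaa
   4 |  26 | aababbabaaa
   5 |  13 | aababbabbaaccaababbabaaa
   6 |  22 | aaccaababbabaaa
   7 |  32 | abaaa
   8 |  27 | ababbabaaa
   9 |  14 | ababbabbaaccaababbabaaa
  10 |  19 | abbaaccaababbabaaa
  11 |  29 | abbabaaa
  12 |  16 | abbabbaaccaababbabaaa
  13 |   4 | abbacbccaaababbabbaaccaababbabaaa
  14 |   7 | acbccaaababbabbaaccaababbabaaa
  15 |  23 | accaababbabaaa
  16 |  33 | baaa
  17 |  21 | baaccaababbabaaa
  18 |  31 | babaaa
  19 |  18 | babbaaccaababbabaaa
  20 |  28 | babbabaaa
  21 |  15 | babbabbaaccaababbabaaa
  22 |   3 | babbacbccaaababbabbaaccaababbabaaa
  23 |   6 | bacbccaaababbabbaaccaababbabaaa
  24 |  20 | bbaaccaababbabaaa
  25 |  30 | bbabaaa
  26 |  17 | bbabbaaccaababbabaaa
  27 |   5 | bbacbccaaababbabbaaccaababbabaaa
  28 |   1 | bcbabbacbccaaababbabbaaccaababbabaaa
  29 |   9 | bccaaababbabbaaccaababbabaaa
  30 |  11 | caaababbabbaaccaababbabaaa
  31 |  25 | caababbabaaa
  32 |   2 | cbabbacbccaaababbabbaaccaababbabaaa
  33 |   0 | cbcbabbacbccaaababbabbaaccaababbabaaa
  34 |   8 | cbccaaababbabbaaccaababbabaaa
  35 |  10 | ccaaababbabbaaccaababbabaaa
  36 |  24 | ccaababbabaaa

[36, 35, 34, 12, 26, 13, 22, 32, 27, 14, 19, 29, 16, 4, 7, 23, 33, 21, 31, 18, 28, 15, 3, 6, 20, 30, 17, 5, 1, 9, 11, 25, 2, 0, 8, 10, 24]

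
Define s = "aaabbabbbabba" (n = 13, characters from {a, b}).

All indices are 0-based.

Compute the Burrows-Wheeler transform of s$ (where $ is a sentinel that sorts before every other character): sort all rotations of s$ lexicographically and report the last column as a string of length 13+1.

rank  rotation        last
    0  $aaabbabbbabba  a
    1  a$aaabbabbbabb  b
    2  aaabbabbbabba$  $
    3  aabbabbbabba$a  a
    4  abba$aaabbabbb  b
    5  abbabbbabba$aa  a
    6  abbbabba$aaabb  b
    7  ba$aaabbabbbab  b
    8  babba$aaabbabb  b
    9  babbbabba$aaab  b
   10  bba$aaabbabbba  a
   11  bbabba$aaabbab  b
   12  bbabbbabba$aaa  a
   13  bbbabba$aaabba  a

ab$ababbbbabaa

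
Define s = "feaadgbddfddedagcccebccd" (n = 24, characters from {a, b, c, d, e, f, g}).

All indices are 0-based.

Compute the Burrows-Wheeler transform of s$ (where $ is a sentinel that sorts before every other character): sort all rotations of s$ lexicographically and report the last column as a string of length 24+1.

rank  rotation                   last
    0  $feaadgbddfddedagcccebccd  d
    1  aadgbddfddedagcccebccd$fe  e
    2  adgbddfddedagcccebccd$fea  a
    3  agcccebccd$feaadgbddfdded  d
    4  bccd$feaadgbddfddedagccce  e
    5  bddfddedagcccebccd$feaadg  g
    6  cccebccd$feaadgbddfddedag  g
    7  ccd$feaadgbddfddedagccceb  b
    8  ccebccd$feaadgbddfddedagc  c
    9  cd$feaadgbddfddedagcccebc  c
   10  cebccd$feaadgbddfddedagcc  c
   11  d$feaadgbddfddedagcccebcc  c
   12  dagcccebccd$feaadgbddfdde  e
   13  ddedagcccebccd$feaadgbddf  f
   14  ddfddedagcccebccd$feaadgb  b
   15  dedagcccebccd$feaadgbddfd  d
   16  dfddedagcccebccd$feaadgbd  d
   17  dgbddfddedagcccebccd$feaa  a
   18  eaadgbddfddedagcccebccd$f  f
   19  ebccd$feaadgbddfddedagccc  c
   20  edagcccebccd$feaadgbddfdd  d
   21  fddedagcccebccd$feaadgbdd  d
   22  feaadgbddfddedagcccebccd$  $
   23  gbddfddedagcccebccd$feaad  d
   24  gcccebccd$feaadgbddfddeda  a

deadeggbccccefbddafcdd$da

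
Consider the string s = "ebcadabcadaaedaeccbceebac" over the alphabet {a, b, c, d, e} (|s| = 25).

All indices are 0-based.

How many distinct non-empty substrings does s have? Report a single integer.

rank→(start, suffix):
  0 → (10, 'aaedaeccbceebac')
  1 → (5, 'abcadaaedaeccbceebac')
  2 → (23, 'ac')
  3 → (8, 'adaaedaeccbceebac')
  4 → (3, 'adabcadaaedaeccbceebac')
  5 → (14, 'aeccbceebac')
  6 → (11, 'aedaeccbceebac')
  7 → (22, 'bac')
  8 → (6, 'bcadaaedaeccbceebac')
  9 → (1, 'bcadabcadaaedaeccbceebac')
  10 → (18, 'bceebac')
  11 → (24, 'c')
  12 → (7, 'cadaaedaeccbceebac')
  13 → (2, 'cadabcadaaedaeccbceebac')
  14 → (17, 'cbceebac')
  15 → (16, 'ccbceebac')
  16 → (19, 'ceebac')
  17 → (9, 'daaedaeccbceebac')
  18 → (4, 'dabcadaaedaeccbceebac')
  19 → (13, 'daeccbceebac')
  20 → (21, 'ebac')
  21 → (0, 'ebcadabcadaaedaeccbceebac')
  22 → (15, 'eccbceebac')
  23 → (12, 'edaeccbceebac')
  24 → (20, 'eebac')

SA = [10, 5, 23, 8, 3, 14, 11, 22, 6, 1, 18, 24, 7, 2, 17, 16, 19, 9, 4, 13, 21, 0, 15, 12, 20]
[i] adj suffixes → lcp
  [1] 10/5 → 1 ('a')
  [2] 5/23 → 1 ('a')
  [3] 23/8 → 1 ('a')
  [4] 8/3 → 3 ('ada')
  [5] 3/14 → 1 ('a')
  [6] 14/11 → 2 ('ae')
  [7] 11/22 → 0 ('')
  [8] 22/6 → 1 ('b')
  [9] 6/1 → 5 ('bcada')
  [10] 1/18 → 2 ('bc')
  [11] 18/24 → 0 ('')
  [12] 24/7 → 1 ('c')
  [13] 7/2 → 4 ('cada')
  [14] 2/17 → 1 ('c')
  [15] 17/16 → 1 ('c')
  [16] 16/19 → 1 ('c')
  [17] 19/9 → 0 ('')
  [18] 9/4 → 2 ('da')
  [19] 4/13 → 2 ('da')
  [20] 13/21 → 0 ('')
  [21] 21/0 → 2 ('eb')
  [22] 0/15 → 1 ('e')
  [23] 15/12 → 1 ('e')
  [24] 12/20 → 1 ('e')

n(n+1)/2 = 25·26/2 = 325
Σ LCP = 0 + 1 + 1 + 1 + 3 + 1 + 2 + 0 + 1 + 5 + 2 + 0 + 1 + 4 + 1 + 1 + 1 + 0 + 2 + 2 + 0 + 2 + 1 + 1 + 1 = 34
distinct = 325 − 34 = 291

291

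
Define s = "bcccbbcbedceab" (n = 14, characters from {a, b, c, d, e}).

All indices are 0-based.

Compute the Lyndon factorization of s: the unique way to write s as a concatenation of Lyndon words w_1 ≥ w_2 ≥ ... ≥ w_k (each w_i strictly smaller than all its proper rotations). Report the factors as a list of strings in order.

emit factor 1: 'bccc' (i=0, period=4)
emit factor 2: 'bbcbedce' (i=4, period=8)
emit factor 3: 'ab' (i=12, period=2)

["bccc", "bbcbedce", "ab"]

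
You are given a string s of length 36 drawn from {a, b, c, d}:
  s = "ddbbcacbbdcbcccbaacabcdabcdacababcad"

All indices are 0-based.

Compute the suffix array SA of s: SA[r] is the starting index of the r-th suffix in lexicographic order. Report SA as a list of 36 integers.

[16, 29, 31, 19, 23, 27, 17, 5, 34, 15, 30, 2, 7, 3, 32, 11, 20, 24, 8, 28, 18, 4, 33, 14, 6, 10, 13, 12, 21, 25, 35, 22, 26, 1, 9, 0]

rank | idx | suffix
   0 |  16 | aacabcdabcdacababcad
   1 |  29 | ababcad
   2 |  31 | abcad
   3 |  19 | abcdabcdacababcad
   4 |  23 | abcdacababcad
   5 |  27 | acababcad
   6 |  17 | acabcdabcdacababcad
   7 |   5 | acbbdcbcccbaacabcdabcdacababcad
   8 |  34 | ad
   9 |  15 | baacabcdabcdacababcad
  10 |  30 | babcad
  11 |   2 | bbcacbbdcbcccbaacabcdabcdacababcad
  12 |   7 | bbdcbcccbaacabcdabcdacababcad
  13 |   3 | bcacbbdcbcccbaacabcdabcdacababcad
  14 |  32 | bcad
  15 |  11 | bcccbaacabcdabcdacababcad
  16 |  20 | bcdabcdacababcad
  17 |  24 | bcdacababcad
  18 |   8 | bdcbcccbaacabcdabcdacababcad
  19 |  28 | cababcad
  20 |  18 | cabcdabcdacababcad
  21 |   4 | cacbbdcbcccbaacabcdabcdacababcad
  22 |  33 | cad
  23 |  14 | cbaacabcdabcdacababcad
  24 |   6 | cbbdcbcccbaacabcdabcdacababcad
  25 |  10 | cbcccbaacabcdabcdacababcad
  26 |  13 | ccbaacabcdabcdacababcad
  27 |  12 | cccbaacabcdabcdacababcad
  28 |  21 | cdabcdacababcad
  29 |  25 | cdacababcad
  30 |  35 | d
  31 |  22 | dabcdacababcad
  32 |  26 | dacababcad
  33 |   1 | dbbcacbbdcbcccbaacabcdabcdacababcad
  34 |   9 | dcbcccbaacabcdabcdacababcad
  35 |   0 | ddbbcacbbdcbcccbaacabcdabcdacababcad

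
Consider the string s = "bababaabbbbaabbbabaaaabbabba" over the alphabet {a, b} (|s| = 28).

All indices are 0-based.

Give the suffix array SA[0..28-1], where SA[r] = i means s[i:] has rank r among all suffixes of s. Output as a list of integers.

[27, 18, 19, 20, 11, 5, 16, 3, 1, 24, 21, 12, 6, 26, 17, 10, 4, 15, 2, 0, 23, 25, 9, 14, 22, 8, 13, 7]

rank | idx | suffix
   0 |  27 | a
   1 |  18 | aaaabbabba
   2 |  19 | aaabbabba
   3 |  20 | aabbabba
   4 |  11 | aabbbabaaaabbabba
   5 |   5 | aabbbbaabbbabaaaabbabba
   6 |  16 | abaaaabbabba
   7 |   3 | abaabbbbaabbbabaaaabbabba
   8 |   1 | ababaabbbbaabbbabaaaabbabba
   9 |  24 | abba
  10 |  21 | abbabba
  11 |  12 | abbbabaaaabbabba
  12 |   6 | abbbbaabbbabaaaabbabba
  13 |  26 | ba
  14 |  17 | baaaabbabba
  15 |  10 | baabbbabaaaabbabba
  16 |   4 | baabbbbaabbbabaaaabbabba
  17 |  15 | babaaaabbabba
  18 |   2 | babaabbbbaabbbabaaaabbabba
  19 |   0 | bababaabbbbaabbbabaaaabbabba
  20 |  23 | babba
  21 |  25 | bba
  22 |   9 | bbaabbbabaaaabbabba
  23 |  14 | bbabaaaabbabba
  24 |  22 | bbabba
  25 |   8 | bbbaabbbabaaaabbabba
  26 |  13 | bbbabaaaabbabba
  27 |   7 | bbbbaabbbabaaaabbabba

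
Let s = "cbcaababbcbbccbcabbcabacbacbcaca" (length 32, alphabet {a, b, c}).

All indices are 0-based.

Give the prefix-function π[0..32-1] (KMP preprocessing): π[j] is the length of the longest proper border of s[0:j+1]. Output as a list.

π[0] = 0
j=1 s[j]='b': π[1]=0 (border '')
j=2 s[j]='c': π[2]=1 (border 'c')
j=3 s[j]='a': k: 1→0; π[3]=0 (border '')
j=4 s[j]='a': π[4]=0 (border '')
j=5 s[j]='b': π[5]=0 (border '')
j=6 s[j]='a': π[6]=0 (border '')
j=7 s[j]='b': π[7]=0 (border '')
j=8 s[j]='b': π[8]=0 (border '')
j=9 s[j]='c': π[9]=1 (border 'c')
j=10 s[j]='b': π[10]=2 (border 'cb')
j=11 s[j]='b': k: 2→0; π[11]=0 (border '')
j=12 s[j]='c': π[12]=1 (border 'c')
j=13 s[j]='c': k: 1→0; π[13]=1 (border 'c')
j=14 s[j]='b': π[14]=2 (border 'cb')
j=15 s[j]='c': π[15]=3 (border 'cbc')
j=16 s[j]='a': π[16]=4 (border 'cbca')
j=17 s[j]='b': k: 4→0; π[17]=0 (border '')
j=18 s[j]='b': π[18]=0 (border '')
j=19 s[j]='c': π[19]=1 (border 'c')
j=20 s[j]='a': k: 1→0; π[20]=0 (border '')
j=21 s[j]='b': π[21]=0 (border '')
j=22 s[j]='a': π[22]=0 (border '')
j=23 s[j]='c': π[23]=1 (border 'c')
j=24 s[j]='b': π[24]=2 (border 'cb')
j=25 s[j]='a': k: 2→0; π[25]=0 (border '')
j=26 s[j]='c': π[26]=1 (border 'c')
j=27 s[j]='b': π[27]=2 (border 'cb')
j=28 s[j]='c': π[28]=3 (border 'cbc')
j=29 s[j]='a': π[29]=4 (border 'cbca')
j=30 s[j]='c': k: 4→0; π[30]=1 (border 'c')
j=31 s[j]='a': k: 1→0; π[31]=0 (border '')

[0, 0, 1, 0, 0, 0, 0, 0, 0, 1, 2, 0, 1, 1, 2, 3, 4, 0, 0, 1, 0, 0, 0, 1, 2, 0, 1, 2, 3, 4, 1, 0]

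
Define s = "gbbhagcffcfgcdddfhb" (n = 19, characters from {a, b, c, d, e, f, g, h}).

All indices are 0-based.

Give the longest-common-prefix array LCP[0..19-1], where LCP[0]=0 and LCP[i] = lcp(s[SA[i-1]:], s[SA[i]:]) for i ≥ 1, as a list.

rank→(start, suffix):
  0 → (4, 'agcffcfgcdddfhb')
  1 → (18, 'b')
  2 → (1, 'bbhagcffcfgcdddfhb')
  3 → (2, 'bhagcffcfgcdddfhb')
  4 → (12, 'cdddfhb')
  5 → (6, 'cffcfgcdddfhb')
  6 → (9, 'cfgcdddfhb')
  7 → (13, 'dddfhb')
  8 → (14, 'ddfhb')
  9 → (15, 'dfhb')
  10 → (8, 'fcfgcdddfhb')
  11 → (7, 'ffcfgcdddfhb')
  12 → (10, 'fgcdddfhb')
  13 → (16, 'fhb')
  14 → (0, 'gbbhagcffcfgcdddfhb')
  15 → (11, 'gcdddfhb')
  16 → (5, 'gcffcfgcdddfhb')
  17 → (3, 'hagcffcfgcdddfhb')
  18 → (17, 'hb')

SA = [4, 18, 1, 2, 12, 6, 9, 13, 14, 15, 8, 7, 10, 16, 0, 11, 5, 3, 17]
rank  pair      lcp
   1  s[4:],s[18:]  0  ''
   2  s[18:],s[1:]  1  'b'
   3  s[1:],s[2:]  1  'b'
   4  s[2:],s[12:]  0  ''
   5  s[12:],s[6:]  1  'c'
   6  s[6:],s[9:]  2  'cf'
   7  s[9:],s[13:]  0  ''
   8  s[13:],s[14:]  2  'dd'
   9  s[14:],s[15:]  1  'd'
  10  s[15:],s[8:]  0  ''
  11  s[8:],s[7:]  1  'f'
  12  s[7:],s[10:]  1  'f'
  13  s[10:],s[16:]  1  'f'
  14  s[16:],s[0:]  0  ''
  15  s[0:],s[11:]  1  'g'
  16  s[11:],s[5:]  2  'gc'
  17  s[5:],s[3:]  0  ''
  18  s[3:],s[17:]  1  'h'

[0, 0, 1, 1, 0, 1, 2, 0, 2, 1, 0, 1, 1, 1, 0, 1, 2, 0, 1]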